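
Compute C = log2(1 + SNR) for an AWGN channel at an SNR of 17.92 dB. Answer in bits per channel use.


SNR_linear = 10^(17.92/10) = 61.9441; C = log2(1 + SNR_linear) = log2(1 + 61.9441) = 5.976

5.976 bits/channel use


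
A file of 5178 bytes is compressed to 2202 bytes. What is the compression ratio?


Ratio = original / compressed = 5178 / 2202 = 2.3515

2.3515


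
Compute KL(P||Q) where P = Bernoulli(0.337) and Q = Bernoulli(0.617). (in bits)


KL = p*log2(p/q) + (1-p)*log2((1-p)/(1-q)) = 0.337*log2(0.337/0.617) + 0.663*log2(0.663/0.383) = 0.2308

0.2308 bits


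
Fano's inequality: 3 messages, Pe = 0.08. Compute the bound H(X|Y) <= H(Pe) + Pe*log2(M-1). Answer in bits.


H(Pe) = -Pe*log2(Pe) - (1-Pe)*log2(1-Pe) = -0.08*log2(0.08) - 0.92*log2(0.92) = 0.291508 + 0.110671 = 0.4022. Pe*log2(M-1) = 0.08*log2(2) = 0.080000. Bound = H(Pe) + Pe*log2(M-1) = 0.291508 + 0.110671 + 0.080000 = 0.4822

0.4822 bits


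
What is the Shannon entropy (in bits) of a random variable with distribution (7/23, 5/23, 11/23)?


H = -sum(p_i * log2(p_i)). Terms: -(7/23)*log2(7/23) = 0.522324; -(5/23)*log2(5/23) = 0.478616; -(11/23)*log2(11/23) = 0.508932. H = 0.522324 + 0.478616 + 0.508932 = 1.5099

1.5099 bits


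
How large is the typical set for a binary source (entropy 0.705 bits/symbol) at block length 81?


log2|A_typical| = nH = 81 * 0.705 = 57.105, so |A_typical| ~ 2^57.105 = 1.550e+17

1.550e+17


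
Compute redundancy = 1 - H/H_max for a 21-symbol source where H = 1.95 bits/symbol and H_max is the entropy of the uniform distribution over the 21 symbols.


H_max = log2(K) = log2(21) = 4.3923 bits/symbol. Redundancy = 1 - H/H_max = 1 - 1.95/4.3923 = 1 - 0.444 = 0.556

0.556


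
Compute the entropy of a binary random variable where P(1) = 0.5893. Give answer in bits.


H = -p*log2(p) - (1-p)*log2(1-p). -0.5893*log2(0.5893) = 0.449592; -0.4107*log2(0.4107) = 0.527274. H = 0.449592 + 0.527274 = 0.9769

0.9769 bits


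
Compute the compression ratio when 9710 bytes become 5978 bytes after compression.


Ratio = original / compressed = 9710 / 5978 = 1.6243

1.6243


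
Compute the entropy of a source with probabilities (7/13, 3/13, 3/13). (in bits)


H = -sum(p_i * log2(p_i)). Terms: -(7/13)*log2(7/13) = 0.480892; -(3/13)*log2(3/13) = 0.488187; -(3/13)*log2(3/13) = 0.488187. H = 0.480892 + 0.488187 + 0.488187 = 1.4573

1.4573 bits


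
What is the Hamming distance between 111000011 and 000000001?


Count differing positions: ^ ^ ^ . . . . ^ . = 4 differences

4


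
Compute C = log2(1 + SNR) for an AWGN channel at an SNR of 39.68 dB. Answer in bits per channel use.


SNR_linear = 10^(39.68/10) = 9289.6639; C = log2(1 + SNR_linear) = log2(1 + 9289.6639) = 13.1816

13.1816 bits/channel use


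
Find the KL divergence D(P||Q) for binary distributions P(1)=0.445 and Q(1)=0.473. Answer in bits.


KL = p*log2(p/q) + (1-p)*log2((1-p)/(1-q)) = 0.445*log2(0.445/0.473) + 0.555*log2(0.555/0.527) = 0.0023

0.0023 bits


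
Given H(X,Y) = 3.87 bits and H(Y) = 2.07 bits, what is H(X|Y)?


H(X|Y) = H(X,Y) - H(Y) = 3.87 - 2.07 = 1.8

1.8 bits


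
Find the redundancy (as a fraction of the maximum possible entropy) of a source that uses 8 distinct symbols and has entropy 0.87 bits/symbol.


H_max = log2(K) = log2(8) = 3.0 bits/symbol. Redundancy = 1 - H/H_max = 1 - 0.87/3.0 = 1 - 0.29 = 0.71

0.71


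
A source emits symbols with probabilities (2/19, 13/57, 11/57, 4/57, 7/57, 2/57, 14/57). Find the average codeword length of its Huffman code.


Huffman construction (repeatedly merge the two least-probable nodes; each merge adds 1 bit to every symbol beneath it): 2/57 + 4/57 = 2/19; 2/19 + 2/19 = 4/19; 7/57 + 11/57 = 6/19; 4/19 + 13/57 = 25/57; 14/57 + 6/19 = 32/57; 25/57 + 32/57 = 1. Resulting codeword lengths (in the order the probabilities were given): (3, 2, 3, 4, 3, 4, 2). L_avg = sum(p_i * l_i) = 2/19*3 + 13/57*2 + 11/57*3 + 4/57*4 + 7/57*3 + 2/57*4 + 14/57*2 = 50/19 = 2.6316

2.6316 bits


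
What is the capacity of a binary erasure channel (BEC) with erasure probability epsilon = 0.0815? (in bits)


C = 1 - epsilon = 1 - 0.0815 = 0.9185

0.9185 bits


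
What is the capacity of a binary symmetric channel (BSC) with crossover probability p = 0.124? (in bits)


H(p) = -p*log2(p) - (1-p)*log2(1-p) = -0.124*log2(0.124) - 0.876*log2(0.876) = 0.373437 + 0.167314 = 0.5408. C = 1 - H(p) = 1 - 0.5408 = 0.4592

0.4592 bits


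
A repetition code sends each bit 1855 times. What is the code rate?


Rate = k/n = 1/1855

1/1855


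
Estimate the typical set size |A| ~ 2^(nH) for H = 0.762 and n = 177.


log2|A_typical| = nH = 177 * 0.762 = 134.874, so |A_typical| ~ 2^134.874 = 3.991e+40

3.991e+40


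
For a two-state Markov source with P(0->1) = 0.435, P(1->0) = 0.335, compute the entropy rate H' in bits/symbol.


Stationary distribution: pi_0 = p10/(p01+p10) = 0.4351, pi_1 = 0.5649. Entropy rate H' = pi_0*H(p01) + pi_1*H(p10) = 0.4351*0.9878 + 0.5649*0.92 = 0.9495

0.9495 bits/symbol


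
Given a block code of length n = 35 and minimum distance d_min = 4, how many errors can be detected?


Detection capability = d_min - 1 = 4 - 1 = 3

3 errors


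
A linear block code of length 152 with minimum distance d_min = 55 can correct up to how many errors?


Correction capability = floor((d-1)/2) = floor((55-1)/2) = 27

27 errors


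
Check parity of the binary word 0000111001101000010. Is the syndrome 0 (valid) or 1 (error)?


Syndrome = XOR of all bits = 0 XOR 0 XOR 0 XOR 0 XOR 1 XOR 1 XOR 1 XOR 0 XOR 0 XOR 1 XOR 1 XOR 0 XOR 1 XOR 0 XOR 0 XOR 0 XOR 0 XOR 1 XOR 0 = 1

1


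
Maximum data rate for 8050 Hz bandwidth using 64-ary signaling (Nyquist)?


Rate = 2 * B * log2(M) = 2 * 8050 * 6.0 = 96600.0

96600.0 bps


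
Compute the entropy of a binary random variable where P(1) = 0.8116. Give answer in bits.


H = -p*log2(p) - (1-p)*log2(1-p). -0.8116*log2(0.8116) = 0.244421; -0.1884*log2(0.1884) = 0.453692. H = 0.244421 + 0.453692 = 0.6981

0.6981 bits


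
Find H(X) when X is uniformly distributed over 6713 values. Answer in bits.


H = log2(n) = log2(6713) = 12.7127

12.7127 bits


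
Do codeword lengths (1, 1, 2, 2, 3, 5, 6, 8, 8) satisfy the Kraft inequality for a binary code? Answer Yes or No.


Kraft sum = sum(2^(-l_i)) = 1.6797, need <= 1. Result: violated (a binary prefix-free code with these lengths cannot exist)

No


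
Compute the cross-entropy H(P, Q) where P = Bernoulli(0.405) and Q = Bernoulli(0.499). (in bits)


H(P,Q) = -p*log2(q) - (1-p)*log2(1-q). -0.405*log2(0.499) = 0.406170; -0.595*log2(0.501) = 0.593285. H(P,Q) = 0.406170 + 0.593285 = 0.9995

0.9995 bits


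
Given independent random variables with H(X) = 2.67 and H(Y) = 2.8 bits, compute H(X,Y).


For independent variables, H(X,Y) = H(X) + H(Y) = 2.67 + 2.8 = 5.47

5.47 bits


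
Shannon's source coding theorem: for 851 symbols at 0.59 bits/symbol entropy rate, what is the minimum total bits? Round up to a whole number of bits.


Minimum bits >= n * H = 851 * 0.59 = 502.09, rounded up to a whole number of bits = 503

503 bits


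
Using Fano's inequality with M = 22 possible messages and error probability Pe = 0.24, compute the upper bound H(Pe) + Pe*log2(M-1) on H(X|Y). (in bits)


H(Pe) = -Pe*log2(Pe) - (1-Pe)*log2(1-Pe) = -0.24*log2(0.24) - 0.76*log2(0.76) = 0.494134 + 0.300906 = 0.795. Pe*log2(M-1) = 0.24*log2(21) = 1.054156. Bound = H(Pe) + Pe*log2(M-1) = 0.494134 + 0.300906 + 1.054156 = 1.8492

1.8492 bits


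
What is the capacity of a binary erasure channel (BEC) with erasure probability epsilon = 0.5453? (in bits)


C = 1 - epsilon = 1 - 0.5453 = 0.4547

0.4547 bits


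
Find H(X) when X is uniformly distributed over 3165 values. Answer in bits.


H = log2(n) = log2(3165) = 11.628

11.628 bits


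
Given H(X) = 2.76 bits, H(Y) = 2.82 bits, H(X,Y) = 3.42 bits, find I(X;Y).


I(X;Y) = H(X) + H(Y) - H(X,Y) = 2.76 + 2.82 - 3.42 = 2.16

2.16 bits


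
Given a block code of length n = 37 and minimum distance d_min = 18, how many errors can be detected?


Detection capability = d_min - 1 = 18 - 1 = 17

17 errors


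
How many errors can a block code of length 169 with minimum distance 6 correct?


Correction capability = floor((d-1)/2) = floor((6-1)/2) = 2

2 errors


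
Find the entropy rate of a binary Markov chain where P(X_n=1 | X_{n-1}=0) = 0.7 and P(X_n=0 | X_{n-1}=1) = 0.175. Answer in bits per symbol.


Stationary distribution: pi_0 = p10/(p01+p10) = 0.2, pi_1 = 0.8. Entropy rate H' = pi_0*H(p01) + pi_1*H(p10) = 0.2*0.8813 + 0.8*0.669 = 0.7115

0.7115 bits/symbol


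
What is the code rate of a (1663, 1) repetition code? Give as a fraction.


Rate = k/n = 1/1663

1/1663


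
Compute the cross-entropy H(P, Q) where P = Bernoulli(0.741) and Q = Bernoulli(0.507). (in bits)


H(P,Q) = -p*log2(q) - (1-p)*log2(1-q). -0.741*log2(0.507) = 0.726137; -0.259*log2(0.493) = 0.264268. H(P,Q) = 0.726137 + 0.264268 = 0.9904

0.9904 bits


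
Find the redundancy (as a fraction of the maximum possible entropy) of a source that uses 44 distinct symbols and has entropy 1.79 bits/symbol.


H_max = log2(K) = log2(44) = 5.4594 bits/symbol. Redundancy = 1 - H/H_max = 1 - 1.79/5.4594 = 1 - 0.3279 = 0.6721

0.6721


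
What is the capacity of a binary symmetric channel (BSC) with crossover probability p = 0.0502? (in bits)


H(p) = -p*log2(p) - (1-p)*log2(1-p) = -0.0502*log2(0.0502) - 0.9498*log2(0.9498) = 0.216672 + 0.070574 = 0.2872. C = 1 - H(p) = 1 - 0.2872 = 0.7128

0.7128 bits


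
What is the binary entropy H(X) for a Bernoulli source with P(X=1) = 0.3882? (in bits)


H = -p*log2(p) - (1-p)*log2(1-p). -0.3882*log2(0.3882) = 0.529943; -0.6118*log2(0.6118) = 0.433685. H = 0.529943 + 0.433685 = 0.9636

0.9636 bits


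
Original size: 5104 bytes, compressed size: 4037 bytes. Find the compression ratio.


Ratio = original / compressed = 5104 / 4037 = 1.2643

1.2643


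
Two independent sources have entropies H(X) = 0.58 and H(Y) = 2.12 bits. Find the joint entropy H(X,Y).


For independent variables, H(X,Y) = H(X) + H(Y) = 0.58 + 2.12 = 2.7

2.7 bits


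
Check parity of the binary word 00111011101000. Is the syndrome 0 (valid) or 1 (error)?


Syndrome = XOR of all bits = 0 XOR 0 XOR 1 XOR 1 XOR 1 XOR 0 XOR 1 XOR 1 XOR 1 XOR 0 XOR 1 XOR 0 XOR 0 XOR 0 = 1

1


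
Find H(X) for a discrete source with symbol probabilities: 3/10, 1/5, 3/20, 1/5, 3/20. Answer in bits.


H = -sum(p_i * log2(p_i)). Terms: -(3/10)*log2(3/10) = 0.521090; -(1/5)*log2(1/5) = 0.464386; -(3/20)*log2(3/20) = 0.410545; -(1/5)*log2(1/5) = 0.464386; -(3/20)*log2(3/20) = 0.410545. H = 0.521090 + 0.464386 + 0.410545 + 0.464386 + 0.410545 = 2.271

2.271 bits


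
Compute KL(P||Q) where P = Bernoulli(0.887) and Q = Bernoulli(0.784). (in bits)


KL = p*log2(p/q) + (1-p)*log2((1-p)/(1-q)) = 0.887*log2(0.887/0.784) + 0.113*log2(0.113/0.216) = 0.0523

0.0523 bits


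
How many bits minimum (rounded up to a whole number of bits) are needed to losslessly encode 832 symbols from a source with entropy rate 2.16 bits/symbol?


Minimum bits >= n * H = 832 * 2.16 = 1797.12, rounded up to a whole number of bits = 1798

1798 bits


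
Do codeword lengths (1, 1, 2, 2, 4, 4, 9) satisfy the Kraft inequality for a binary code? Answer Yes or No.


Kraft sum = sum(2^(-l_i)) = 1.627, need <= 1. Result: violated (a binary prefix-free code with these lengths cannot exist)

No


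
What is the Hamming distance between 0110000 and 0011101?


Count differing positions: . ^ . ^ ^ . ^ = 4 differences

4


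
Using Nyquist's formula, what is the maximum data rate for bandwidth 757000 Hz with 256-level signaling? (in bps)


Rate = 2 * B * log2(M) = 2 * 757000 * 8.0 = 12112000.0

12112000.0 bps


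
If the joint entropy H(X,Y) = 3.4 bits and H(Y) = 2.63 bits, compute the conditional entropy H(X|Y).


H(X|Y) = H(X,Y) - H(Y) = 3.4 - 2.63 = 0.77

0.77 bits


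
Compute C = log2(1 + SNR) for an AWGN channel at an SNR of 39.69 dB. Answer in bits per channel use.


SNR_linear = 10^(39.69/10) = 9311.0788; C = log2(1 + SNR_linear) = log2(1 + 9311.0788) = 13.1849

13.1849 bits/channel use


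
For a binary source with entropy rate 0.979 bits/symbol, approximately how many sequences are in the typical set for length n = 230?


log2|A_typical| = nH = 230 * 0.979 = 225.17, so |A_typical| ~ 2^225.17 = 6.066e+67

6.066e+67


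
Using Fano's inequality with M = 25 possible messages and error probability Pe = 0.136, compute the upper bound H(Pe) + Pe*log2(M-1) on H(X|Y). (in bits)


H(Pe) = -Pe*log2(Pe) - (1-Pe)*log2(1-Pe) = -0.136*log2(0.136) - 0.864*log2(0.864) = 0.391452 + 0.182215 = 0.5737. Pe*log2(M-1) = 0.136*log2(24) = 0.623555. Bound = H(Pe) + Pe*log2(M-1) = 0.391452 + 0.182215 + 0.623555 = 1.1972

1.1972 bits


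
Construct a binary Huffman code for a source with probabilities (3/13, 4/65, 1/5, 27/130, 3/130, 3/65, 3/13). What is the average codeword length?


Huffman construction (repeatedly merge the two least-probable nodes; each merge adds 1 bit to every symbol beneath it): 3/130 + 3/65 = 9/130; 4/65 + 9/130 = 17/130; 17/130 + 1/5 = 43/130; 27/130 + 3/13 = 57/130; 3/13 + 43/130 = 73/130; 57/130 + 73/130 = 1. Resulting codeword lengths (in the order the probabilities were given): (2, 4, 3, 2, 5, 5, 2). L_avg = sum(p_i * l_i) = 3/13*2 + 4/65*4 + 1/5*3 + 27/130*2 + 3/130*5 + 3/65*5 + 3/13*2 = 329/130 = 2.5308

2.5308 bits


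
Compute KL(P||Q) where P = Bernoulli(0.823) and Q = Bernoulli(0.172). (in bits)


KL = p*log2(p/q) + (1-p)*log2((1-p)/(1-q)) = 0.823*log2(0.823/0.172) + 0.177*log2(0.177/0.828) = 1.4648

1.4648 bits


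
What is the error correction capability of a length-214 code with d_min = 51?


Correction capability = floor((d-1)/2) = floor((51-1)/2) = 25

25 errors


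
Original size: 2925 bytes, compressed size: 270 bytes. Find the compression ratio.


Ratio = original / compressed = 2925 / 270 = 10.8333

10.8333


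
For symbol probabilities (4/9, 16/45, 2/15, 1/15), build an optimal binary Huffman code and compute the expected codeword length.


Huffman construction (repeatedly merge the two least-probable nodes; each merge adds 1 bit to every symbol beneath it): 1/15 + 2/15 = 1/5; 1/5 + 16/45 = 5/9; 4/9 + 5/9 = 1. Resulting codeword lengths (in the order the probabilities were given): (1, 2, 3, 3). L_avg = sum(p_i * l_i) = 4/9*1 + 16/45*2 + 2/15*3 + 1/15*3 = 79/45 = 1.7556

1.7556 bits


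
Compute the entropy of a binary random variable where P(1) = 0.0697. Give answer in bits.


H = -p*log2(p) - (1-p)*log2(1-p). -0.0697*log2(0.0697) = 0.267836; -0.9303*log2(0.9303) = 0.096967. H = 0.267836 + 0.096967 = 0.3648

0.3648 bits


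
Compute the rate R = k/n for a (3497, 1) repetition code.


Rate = k/n = 1/3497

1/3497


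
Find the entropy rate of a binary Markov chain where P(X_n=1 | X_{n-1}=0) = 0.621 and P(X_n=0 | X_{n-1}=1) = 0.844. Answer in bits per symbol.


Stationary distribution: pi_0 = p10/(p01+p10) = 0.5761, pi_1 = 0.4239. Entropy rate H' = pi_0*H(p01) + pi_1*H(p10) = 0.5761*0.9573 + 0.4239*0.6247 = 0.8163

0.8163 bits/symbol


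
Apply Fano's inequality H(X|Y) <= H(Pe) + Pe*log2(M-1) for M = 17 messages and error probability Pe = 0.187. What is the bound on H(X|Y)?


H(Pe) = -Pe*log2(Pe) - (1-Pe)*log2(1-Pe) = -0.187*log2(0.187) - 0.813*log2(0.813) = 0.452332 + 0.242821 = 0.6952. Pe*log2(M-1) = 0.187*log2(16) = 0.748000. Bound = H(Pe) + Pe*log2(M-1) = 0.452332 + 0.242821 + 0.748000 = 1.4432

1.4432 bits


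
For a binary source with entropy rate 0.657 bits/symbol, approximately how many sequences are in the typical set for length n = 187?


log2|A_typical| = nH = 187 * 0.657 = 122.859, so |A_typical| ~ 2^122.859 = 9.644e+36

9.644e+36


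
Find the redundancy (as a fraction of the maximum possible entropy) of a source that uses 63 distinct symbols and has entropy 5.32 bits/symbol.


H_max = log2(K) = log2(63) = 5.9773 bits/symbol. Redundancy = 1 - H/H_max = 1 - 5.32/5.9773 = 1 - 0.89 = 0.11

0.11


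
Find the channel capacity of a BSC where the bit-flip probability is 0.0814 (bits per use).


H(p) = -p*log2(p) - (1-p)*log2(1-p) = -0.0814*log2(0.0814) - 0.9186*log2(0.9186) = 0.294573 + 0.112521 = 0.4071. C = 1 - H(p) = 1 - 0.4071 = 0.5929

0.5929 bits


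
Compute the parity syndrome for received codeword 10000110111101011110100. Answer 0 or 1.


Syndrome = XOR of all bits = 1 XOR 0 XOR 0 XOR 0 XOR 0 XOR 1 XOR 1 XOR 0 XOR 1 XOR 1 XOR 1 XOR 1 XOR 0 XOR 1 XOR 0 XOR 1 XOR 1 XOR 1 XOR 1 XOR 0 XOR 1 XOR 0 XOR 0 = 1

1


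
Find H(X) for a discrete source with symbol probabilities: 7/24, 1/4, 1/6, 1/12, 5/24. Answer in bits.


H = -sum(p_i * log2(p_i)). Terms: -(7/24)*log2(7/24) = 0.518469; -(1/4)*log2(1/4) = 0.500000; -(1/6)*log2(1/6) = 0.430827; -(1/12)*log2(1/12) = 0.298747; -(5/24)*log2(5/24) = 0.471466. H = 0.518469 + 0.500000 + 0.430827 + 0.298747 + 0.471466 = 2.2195

2.2195 bits


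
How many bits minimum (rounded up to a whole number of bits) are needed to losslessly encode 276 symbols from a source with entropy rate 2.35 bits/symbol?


Minimum bits >= n * H = 276 * 2.35 = 648.6, rounded up to a whole number of bits = 649

649 bits


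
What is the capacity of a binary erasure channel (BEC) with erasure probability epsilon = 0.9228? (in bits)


C = 1 - epsilon = 1 - 0.9228 = 0.0772

0.0772 bits


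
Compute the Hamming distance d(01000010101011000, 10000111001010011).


Count differing positions: ^ ^ . . . ^ . ^ ^ . . . . ^ . ^ ^ = 8 differences

8


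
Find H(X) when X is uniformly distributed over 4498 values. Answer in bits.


H = log2(n) = log2(4498) = 12.1351

12.1351 bits


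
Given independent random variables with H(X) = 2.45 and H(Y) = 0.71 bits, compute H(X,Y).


For independent variables, H(X,Y) = H(X) + H(Y) = 2.45 + 0.71 = 3.16

3.16 bits


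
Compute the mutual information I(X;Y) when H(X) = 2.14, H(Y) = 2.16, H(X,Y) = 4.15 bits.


I(X;Y) = H(X) + H(Y) - H(X,Y) = 2.14 + 2.16 - 4.15 = 0.15

0.15 bits


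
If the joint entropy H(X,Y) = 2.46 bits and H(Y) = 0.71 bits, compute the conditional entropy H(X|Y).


H(X|Y) = H(X,Y) - H(Y) = 2.46 - 0.71 = 1.75

1.75 bits


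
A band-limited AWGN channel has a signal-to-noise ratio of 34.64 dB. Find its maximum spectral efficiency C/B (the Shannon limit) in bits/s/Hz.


SNR_linear = 10^(34.64/10) = 2910.7171; C/B = log2(1 + SNR_linear) = log2(1 + 2910.7171) = 11.5077

11.5077 bits/s/Hz


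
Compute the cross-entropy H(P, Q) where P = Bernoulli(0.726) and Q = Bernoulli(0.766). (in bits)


H(P,Q) = -p*log2(q) - (1-p)*log2(1-q). -0.726*log2(0.766) = 0.279208; -0.274*log2(0.234) = 0.574145. H(P,Q) = 0.279208 + 0.574145 = 0.8534

0.8534 bits


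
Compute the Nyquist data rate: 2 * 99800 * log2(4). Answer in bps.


Rate = 2 * B * log2(M) = 2 * 99800 * 2.0 = 399200.0

399200.0 bps


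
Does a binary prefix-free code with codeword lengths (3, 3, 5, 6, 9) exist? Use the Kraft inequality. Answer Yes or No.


Kraft sum = sum(2^(-l_i)) = 0.2988, need <= 1. Result: satisfied (a binary prefix-free code with these lengths exists)

Yes


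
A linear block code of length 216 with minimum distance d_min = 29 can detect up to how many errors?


Detection capability = d_min - 1 = 29 - 1 = 28

28 errors


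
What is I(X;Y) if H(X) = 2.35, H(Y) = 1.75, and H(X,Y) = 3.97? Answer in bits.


I(X;Y) = H(X) + H(Y) - H(X,Y) = 2.35 + 1.75 - 3.97 = 0.13

0.13 bits


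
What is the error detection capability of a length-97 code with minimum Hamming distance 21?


Detection capability = d_min - 1 = 21 - 1 = 20

20 errors


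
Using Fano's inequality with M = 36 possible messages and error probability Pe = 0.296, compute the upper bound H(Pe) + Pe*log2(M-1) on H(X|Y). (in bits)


H(Pe) = -Pe*log2(Pe) - (1-Pe)*log2(1-Pe) = -0.296*log2(0.296) - 0.704*log2(0.704) = 0.519874 + 0.356472 = 0.8763. Pe*log2(M-1) = 0.296*log2(35) = 1.518268. Bound = H(Pe) + Pe*log2(M-1) = 0.519874 + 0.356472 + 1.518268 = 2.3946

2.3946 bits


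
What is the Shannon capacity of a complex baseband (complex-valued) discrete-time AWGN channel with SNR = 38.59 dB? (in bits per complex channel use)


SNR_linear = 10^(38.59/10) = 7227.698; C = log2(1 + SNR_linear) = log2(1 + 7227.698) = 12.8195

12.8195 bits/channel use


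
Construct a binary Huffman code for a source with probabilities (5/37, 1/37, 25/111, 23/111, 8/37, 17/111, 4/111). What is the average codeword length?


Huffman construction (repeatedly merge the two least-probable nodes; each merge adds 1 bit to every symbol beneath it): 1/37 + 4/111 = 7/111; 7/111 + 5/37 = 22/111; 17/111 + 22/111 = 13/37; 23/111 + 8/37 = 47/111; 25/111 + 13/37 = 64/111; 47/111 + 64/111 = 1. Resulting codeword lengths (in the order the probabilities were given): (4, 5, 2, 2, 2, 3, 5). L_avg = sum(p_i * l_i) = 5/37*4 + 1/37*5 + 25/111*2 + 23/111*2 + 8/37*2 + 17/111*3 + 4/111*5 = 290/111 = 2.6126

2.6126 bits


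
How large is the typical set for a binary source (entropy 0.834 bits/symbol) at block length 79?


log2|A_typical| = nH = 79 * 0.834 = 65.886, so |A_typical| ~ 2^65.886 = 6.818e+19

6.818e+19


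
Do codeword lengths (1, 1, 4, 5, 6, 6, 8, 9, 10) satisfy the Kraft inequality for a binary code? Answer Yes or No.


Kraft sum = sum(2^(-l_i)) = 1.1318, need <= 1. Result: violated (a binary prefix-free code with these lengths cannot exist)

No


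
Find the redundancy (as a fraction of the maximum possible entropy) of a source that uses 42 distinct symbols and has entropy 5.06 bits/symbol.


H_max = log2(K) = log2(42) = 5.3923 bits/symbol. Redundancy = 1 - H/H_max = 1 - 5.06/5.3923 = 1 - 0.9384 = 0.0616

0.0616


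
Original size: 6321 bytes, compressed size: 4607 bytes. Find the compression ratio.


Ratio = original / compressed = 6321 / 4607 = 1.372

1.372


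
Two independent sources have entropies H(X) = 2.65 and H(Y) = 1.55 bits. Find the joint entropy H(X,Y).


For independent variables, H(X,Y) = H(X) + H(Y) = 2.65 + 1.55 = 4.2

4.2 bits


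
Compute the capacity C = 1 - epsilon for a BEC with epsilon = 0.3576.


C = 1 - epsilon = 1 - 0.3576 = 0.6424

0.6424 bits


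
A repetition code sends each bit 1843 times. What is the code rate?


Rate = k/n = 1/1843

1/1843


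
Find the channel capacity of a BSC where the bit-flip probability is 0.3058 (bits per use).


H(p) = -p*log2(p) - (1-p)*log2(1-p) = -0.3058*log2(0.3058) - 0.6942*log2(0.6942) = 0.522716 + 0.365550 = 0.8883. C = 1 - H(p) = 1 - 0.8883 = 0.1117

0.1117 bits


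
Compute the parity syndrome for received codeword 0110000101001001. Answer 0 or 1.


Syndrome = XOR of all bits = 0 XOR 1 XOR 1 XOR 0 XOR 0 XOR 0 XOR 0 XOR 1 XOR 0 XOR 1 XOR 0 XOR 0 XOR 1 XOR 0 XOR 0 XOR 1 = 0

0


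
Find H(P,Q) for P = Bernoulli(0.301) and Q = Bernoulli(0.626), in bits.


H(P,Q) = -p*log2(q) - (1-p)*log2(1-q). -0.301*log2(0.626) = 0.203405; -0.699*log2(0.374) = 0.991804. H(P,Q) = 0.203405 + 0.991804 = 1.1952

1.1952 bits


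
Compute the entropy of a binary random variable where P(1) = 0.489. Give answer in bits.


H = -p*log2(p) - (1-p)*log2(1-p). -0.489*log2(0.489) = 0.504694; -0.511*log2(0.511) = 0.494957. H = 0.504694 + 0.494957 = 0.9997

0.9997 bits


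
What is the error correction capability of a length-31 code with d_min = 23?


Correction capability = floor((d-1)/2) = floor((23-1)/2) = 11

11 errors


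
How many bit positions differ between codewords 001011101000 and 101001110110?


Count differing positions: ^ . . . ^ . . ^ ^ ^ ^ . = 6 differences

6


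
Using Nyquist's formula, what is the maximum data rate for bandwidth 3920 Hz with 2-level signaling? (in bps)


Rate = 2 * B * log2(M) = 2 * 3920 * 1.0 = 7840.0

7840.0 bps


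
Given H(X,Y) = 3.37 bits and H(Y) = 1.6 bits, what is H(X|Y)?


H(X|Y) = H(X,Y) - H(Y) = 3.37 - 1.6 = 1.77

1.77 bits


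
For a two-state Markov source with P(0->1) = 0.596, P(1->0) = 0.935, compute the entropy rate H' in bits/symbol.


Stationary distribution: pi_0 = p10/(p01+p10) = 0.6107, pi_1 = 0.3893. Entropy rate H' = pi_0*H(p01) + pi_1*H(p10) = 0.6107*0.9732 + 0.3893*0.347 = 0.7294

0.7294 bits/symbol


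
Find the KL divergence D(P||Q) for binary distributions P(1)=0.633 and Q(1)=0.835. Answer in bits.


KL = p*log2(p/q) + (1-p)*log2((1-p)/(1-q)) = 0.633*log2(0.633/0.835) + 0.367*log2(0.367/0.165) = 0.1703

0.1703 bits


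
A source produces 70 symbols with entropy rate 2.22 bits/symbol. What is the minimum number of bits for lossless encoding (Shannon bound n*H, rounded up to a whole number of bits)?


Minimum bits >= n * H = 70 * 2.22 = 155.4, rounded up to a whole number of bits = 156

156 bits


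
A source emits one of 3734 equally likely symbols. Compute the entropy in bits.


H = log2(n) = log2(3734) = 11.8665

11.8665 bits


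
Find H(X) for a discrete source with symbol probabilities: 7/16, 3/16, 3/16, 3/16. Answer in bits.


H = -sum(p_i * log2(p_i)). Terms: -(7/16)*log2(7/16) = 0.521782; -(3/16)*log2(3/16) = 0.452820; -(3/16)*log2(3/16) = 0.452820; -(3/16)*log2(3/16) = 0.452820. H = 0.521782 + 0.452820 + 0.452820 + 0.452820 = 1.8802

1.8802 bits


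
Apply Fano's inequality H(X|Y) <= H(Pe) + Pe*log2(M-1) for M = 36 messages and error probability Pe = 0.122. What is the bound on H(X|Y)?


H(Pe) = -Pe*log2(Pe) - (1-Pe)*log2(1-Pe) = -0.122*log2(0.122) - 0.878*log2(0.878) = 0.370276 + 0.164807 = 0.5351. Pe*log2(M-1) = 0.122*log2(35) = 0.625773. Bound = H(Pe) + Pe*log2(M-1) = 0.370276 + 0.164807 + 0.625773 = 1.1609

1.1609 bits


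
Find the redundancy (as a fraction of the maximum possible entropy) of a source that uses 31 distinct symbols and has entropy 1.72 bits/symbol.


H_max = log2(K) = log2(31) = 4.9542 bits/symbol. Redundancy = 1 - H/H_max = 1 - 1.72/4.9542 = 1 - 0.3472 = 0.6528

0.6528


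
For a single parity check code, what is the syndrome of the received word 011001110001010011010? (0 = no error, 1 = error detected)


Syndrome = XOR of all bits = 0 XOR 1 XOR 1 XOR 0 XOR 0 XOR 1 XOR 1 XOR 1 XOR 0 XOR 0 XOR 0 XOR 1 XOR 0 XOR 1 XOR 0 XOR 0 XOR 1 XOR 1 XOR 0 XOR 1 XOR 0 = 0

0


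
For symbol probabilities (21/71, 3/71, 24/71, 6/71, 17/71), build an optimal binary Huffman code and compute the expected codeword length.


Huffman construction (repeatedly merge the two least-probable nodes; each merge adds 1 bit to every symbol beneath it): 3/71 + 6/71 = 9/71; 9/71 + 17/71 = 26/71; 21/71 + 24/71 = 45/71; 26/71 + 45/71 = 1. Resulting codeword lengths (in the order the probabilities were given): (2, 3, 2, 3, 2). L_avg = sum(p_i * l_i) = 21/71*2 + 3/71*3 + 24/71*2 + 6/71*3 + 17/71*2 = 151/71 = 2.1268

2.1268 bits


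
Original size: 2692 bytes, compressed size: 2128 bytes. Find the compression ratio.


Ratio = original / compressed = 2692 / 2128 = 1.265

1.265


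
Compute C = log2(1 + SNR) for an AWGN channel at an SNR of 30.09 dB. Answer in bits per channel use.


SNR_linear = 10^(30.09/10) = 1020.9395; C = log2(1 + SNR_linear) = log2(1 + 1020.9395) = 9.9971

9.9971 bits/channel use


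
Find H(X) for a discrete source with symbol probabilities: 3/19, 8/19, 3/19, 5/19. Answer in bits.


H = -sum(p_i * log2(p_i)). Terms: -(3/19)*log2(3/19) = 0.420468; -(8/19)*log2(8/19) = 0.525443; -(3/19)*log2(3/19) = 0.420468; -(5/19)*log2(5/19) = 0.506842. H = 0.420468 + 0.525443 + 0.420468 + 0.506842 = 1.8732

1.8732 bits


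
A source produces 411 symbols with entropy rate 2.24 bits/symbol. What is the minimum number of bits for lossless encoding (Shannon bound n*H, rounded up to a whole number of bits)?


Minimum bits >= n * H = 411 * 2.24 = 920.64, rounded up to a whole number of bits = 921

921 bits


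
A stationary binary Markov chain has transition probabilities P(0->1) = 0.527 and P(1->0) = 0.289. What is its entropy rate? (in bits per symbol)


Stationary distribution: pi_0 = p10/(p01+p10) = 0.3542, pi_1 = 0.6458. Entropy rate H' = pi_0*H(p01) + pi_1*H(p10) = 0.3542*0.9979 + 0.6458*0.8674 = 0.9136

0.9136 bits/symbol


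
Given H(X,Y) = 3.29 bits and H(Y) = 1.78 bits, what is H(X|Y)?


H(X|Y) = H(X,Y) - H(Y) = 3.29 - 1.78 = 1.51

1.51 bits


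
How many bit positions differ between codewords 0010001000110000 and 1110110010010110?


Count differing positions: ^ ^ . . ^ ^ ^ . ^ . ^ . . ^ ^ . = 9 differences

9


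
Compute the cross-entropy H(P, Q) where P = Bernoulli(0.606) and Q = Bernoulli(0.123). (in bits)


H(P,Q) = -p*log2(q) - (1-p)*log2(1-q). -0.606*log2(0.123) = 1.832101; -0.394*log2(0.877) = 0.074604. H(P,Q) = 1.832101 + 0.074604 = 1.9067

1.9067 bits


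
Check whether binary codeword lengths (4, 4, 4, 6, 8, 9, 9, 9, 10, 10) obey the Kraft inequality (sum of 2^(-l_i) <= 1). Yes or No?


Kraft sum = sum(2^(-l_i)) = 0.2148, need <= 1. Result: satisfied (a binary prefix-free code with these lengths exists)

Yes


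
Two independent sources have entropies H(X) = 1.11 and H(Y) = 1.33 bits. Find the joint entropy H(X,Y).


For independent variables, H(X,Y) = H(X) + H(Y) = 1.11 + 1.33 = 2.44

2.44 bits


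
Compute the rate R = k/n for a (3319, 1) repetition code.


Rate = k/n = 1/3319

1/3319


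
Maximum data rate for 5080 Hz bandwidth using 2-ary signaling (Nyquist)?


Rate = 2 * B * log2(M) = 2 * 5080 * 1.0 = 10160.0

10160.0 bps


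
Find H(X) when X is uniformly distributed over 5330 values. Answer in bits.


H = log2(n) = log2(5330) = 12.3799

12.3799 bits


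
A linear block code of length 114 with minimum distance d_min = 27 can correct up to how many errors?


Correction capability = floor((d-1)/2) = floor((27-1)/2) = 13

13 errors


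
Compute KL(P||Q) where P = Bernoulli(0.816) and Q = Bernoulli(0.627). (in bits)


KL = p*log2(p/q) + (1-p)*log2((1-p)/(1-q)) = 0.816*log2(0.816/0.627) + 0.184*log2(0.184/0.373) = 0.1226

0.1226 bits


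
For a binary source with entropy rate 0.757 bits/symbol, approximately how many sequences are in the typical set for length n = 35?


log2|A_typical| = nH = 35 * 0.757 = 26.495, so |A_typical| ~ 2^26.495 = 9.458e+07

9.458e+07


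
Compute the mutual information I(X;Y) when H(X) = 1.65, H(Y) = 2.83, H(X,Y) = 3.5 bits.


I(X;Y) = H(X) + H(Y) - H(X,Y) = 1.65 + 2.83 - 3.5 = 0.98

0.98 bits


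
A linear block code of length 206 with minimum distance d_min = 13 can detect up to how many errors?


Detection capability = d_min - 1 = 13 - 1 = 12

12 errors


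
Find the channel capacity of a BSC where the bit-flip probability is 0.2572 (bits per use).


H(p) = -p*log2(p) - (1-p)*log2(1-p) = -0.2572*log2(0.2572) - 0.7428*log2(0.7428) = 0.503864 + 0.318627 = 0.8225. C = 1 - H(p) = 1 - 0.8225 = 0.1775

0.1775 bits


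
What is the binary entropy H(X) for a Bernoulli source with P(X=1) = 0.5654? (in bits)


H = -p*log2(p) - (1-p)*log2(1-p). -0.5654*log2(0.5654) = 0.465130; -0.4346*log2(0.4346) = 0.522493. H = 0.465130 + 0.522493 = 0.9876

0.9876 bits


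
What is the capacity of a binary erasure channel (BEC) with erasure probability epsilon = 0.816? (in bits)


C = 1 - epsilon = 1 - 0.816 = 0.184

0.184 bits


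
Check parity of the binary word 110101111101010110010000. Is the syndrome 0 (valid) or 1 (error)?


Syndrome = XOR of all bits = 1 XOR 1 XOR 0 XOR 1 XOR 0 XOR 1 XOR 1 XOR 1 XOR 1 XOR 1 XOR 0 XOR 1 XOR 0 XOR 1 XOR 0 XOR 1 XOR 1 XOR 0 XOR 0 XOR 1 XOR 0 XOR 0 XOR 0 XOR 0 = 1

1


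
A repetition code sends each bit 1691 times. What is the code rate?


Rate = k/n = 1/1691

1/1691


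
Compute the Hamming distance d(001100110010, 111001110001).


Count differing positions: ^ ^ . ^ . ^ . . . . ^ ^ = 6 differences

6


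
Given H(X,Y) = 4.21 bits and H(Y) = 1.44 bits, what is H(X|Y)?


H(X|Y) = H(X,Y) - H(Y) = 4.21 - 1.44 = 2.77

2.77 bits


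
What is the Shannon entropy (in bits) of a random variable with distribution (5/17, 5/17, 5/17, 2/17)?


H = -sum(p_i * log2(p_i)). Terms: -(5/17)*log2(5/17) = 0.519275; -(5/17)*log2(5/17) = 0.519275; -(5/17)*log2(5/17) = 0.519275; -(2/17)*log2(2/17) = 0.363231. H = 0.519275 + 0.519275 + 0.519275 + 0.363231 = 1.9211

1.9211 bits


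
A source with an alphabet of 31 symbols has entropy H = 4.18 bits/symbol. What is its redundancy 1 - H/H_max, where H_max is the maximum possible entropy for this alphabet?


H_max = log2(K) = log2(31) = 4.9542 bits/symbol. Redundancy = 1 - H/H_max = 1 - 4.18/4.9542 = 1 - 0.8437 = 0.1563

0.1563


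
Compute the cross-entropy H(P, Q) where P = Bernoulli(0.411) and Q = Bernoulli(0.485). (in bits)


H(P,Q) = -p*log2(q) - (1-p)*log2(1-q). -0.411*log2(0.485) = 0.429061; -0.589*log2(0.515) = 0.563882. H(P,Q) = 0.429061 + 0.563882 = 0.9929

0.9929 bits


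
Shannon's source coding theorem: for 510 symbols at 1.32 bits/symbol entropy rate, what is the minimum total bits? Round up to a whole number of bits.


Minimum bits >= n * H = 510 * 1.32 = 673.2, rounded up to a whole number of bits = 674

674 bits


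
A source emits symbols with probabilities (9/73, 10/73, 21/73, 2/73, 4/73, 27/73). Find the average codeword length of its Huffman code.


Huffman construction (repeatedly merge the two least-probable nodes; each merge adds 1 bit to every symbol beneath it): 2/73 + 4/73 = 6/73; 6/73 + 9/73 = 15/73; 10/73 + 15/73 = 25/73; 21/73 + 25/73 = 46/73; 27/73 + 46/73 = 1. Resulting codeword lengths (in the order the probabilities were given): (4, 3, 2, 5, 5, 1). L_avg = sum(p_i * l_i) = 9/73*4 + 10/73*3 + 21/73*2 + 2/73*5 + 4/73*5 + 27/73*1 = 165/73 = 2.2603

2.2603 bits


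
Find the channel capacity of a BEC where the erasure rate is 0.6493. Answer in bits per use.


C = 1 - epsilon = 1 - 0.6493 = 0.3507

0.3507 bits


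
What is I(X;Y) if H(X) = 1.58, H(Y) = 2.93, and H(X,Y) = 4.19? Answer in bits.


I(X;Y) = H(X) + H(Y) - H(X,Y) = 1.58 + 2.93 - 4.19 = 0.32

0.32 bits


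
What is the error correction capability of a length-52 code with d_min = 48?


Correction capability = floor((d-1)/2) = floor((48-1)/2) = 23

23 errors


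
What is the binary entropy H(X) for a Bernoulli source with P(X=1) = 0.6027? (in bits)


H = -p*log2(p) - (1-p)*log2(1-p). -0.6027*log2(0.6027) = 0.440265; -0.3973*log2(0.3973) = 0.529084. H = 0.440265 + 0.529084 = 0.9693

0.9693 bits


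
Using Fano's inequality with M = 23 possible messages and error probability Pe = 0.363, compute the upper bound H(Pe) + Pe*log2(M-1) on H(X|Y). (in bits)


H(Pe) = -Pe*log2(Pe) - (1-Pe)*log2(1-Pe) = -0.363*log2(0.363) - 0.637*log2(0.637) = 0.530691 + 0.414454 = 0.9451. Pe*log2(M-1) = 0.363*log2(22) = 1.618774. Bound = H(Pe) + Pe*log2(M-1) = 0.530691 + 0.414454 + 1.618774 = 2.5639

2.5639 bits


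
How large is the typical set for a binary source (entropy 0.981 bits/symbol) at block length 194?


log2|A_typical| = nH = 194 * 0.981 = 190.314, so |A_typical| ~ 2^190.314 = 1.951e+57

1.951e+57


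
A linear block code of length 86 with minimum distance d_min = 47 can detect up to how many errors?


Detection capability = d_min - 1 = 47 - 1 = 46

46 errors


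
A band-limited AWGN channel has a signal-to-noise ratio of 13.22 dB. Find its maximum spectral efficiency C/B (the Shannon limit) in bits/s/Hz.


SNR_linear = 10^(13.22/10) = 20.9894; C/B = log2(1 + SNR_linear) = log2(1 + 20.9894) = 4.4587

4.4587 bits/s/Hz


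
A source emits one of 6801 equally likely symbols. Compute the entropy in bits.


H = log2(n) = log2(6801) = 12.7315

12.7315 bits


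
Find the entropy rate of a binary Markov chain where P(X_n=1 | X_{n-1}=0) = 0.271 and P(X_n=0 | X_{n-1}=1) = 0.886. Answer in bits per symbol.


Stationary distribution: pi_0 = p10/(p01+p10) = 0.7658, pi_1 = 0.2342. Entropy rate H' = pi_0*H(p01) + pi_1*H(p10) = 0.7658*0.8429 + 0.2342*0.5119 = 0.7654

0.7654 bits/symbol


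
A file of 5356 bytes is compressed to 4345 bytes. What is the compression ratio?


Ratio = original / compressed = 5356 / 4345 = 1.2327

1.2327


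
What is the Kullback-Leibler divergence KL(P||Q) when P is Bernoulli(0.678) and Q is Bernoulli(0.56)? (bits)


KL = p*log2(p/q) + (1-p)*log2((1-p)/(1-q)) = 0.678*log2(0.678/0.56) + 0.322*log2(0.322/0.44) = 0.042

0.042 bits


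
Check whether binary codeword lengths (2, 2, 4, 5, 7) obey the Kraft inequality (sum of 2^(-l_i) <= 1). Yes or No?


Kraft sum = sum(2^(-l_i)) = 0.6016, need <= 1. Result: satisfied (a binary prefix-free code with these lengths exists)

Yes


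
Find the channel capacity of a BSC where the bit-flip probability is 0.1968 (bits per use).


H(p) = -p*log2(p) - (1-p)*log2(1-p) = -0.1968*log2(0.1968) - 0.8032*log2(0.8032) = 0.461535 + 0.253947 = 0.7155. C = 1 - H(p) = 1 - 0.7155 = 0.2845

0.2845 bits


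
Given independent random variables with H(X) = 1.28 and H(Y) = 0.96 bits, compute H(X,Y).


For independent variables, H(X,Y) = H(X) + H(Y) = 1.28 + 0.96 = 2.24

2.24 bits


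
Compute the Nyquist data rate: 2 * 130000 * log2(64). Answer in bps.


Rate = 2 * B * log2(M) = 2 * 130000 * 6.0 = 1560000.0

1560000.0 bps


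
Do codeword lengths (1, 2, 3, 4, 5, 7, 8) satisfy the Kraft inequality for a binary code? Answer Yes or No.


Kraft sum = sum(2^(-l_i)) = 0.9805, need <= 1. Result: satisfied (a binary prefix-free code with these lengths exists)

Yes


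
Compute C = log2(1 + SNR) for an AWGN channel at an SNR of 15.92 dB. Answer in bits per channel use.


SNR_linear = 10^(15.92/10) = 39.0841; C = log2(1 + SNR_linear) = log2(1 + 39.0841) = 5.325

5.325 bits/channel use


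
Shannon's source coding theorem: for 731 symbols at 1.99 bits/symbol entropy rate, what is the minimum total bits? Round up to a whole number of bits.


Minimum bits >= n * H = 731 * 1.99 = 1454.69, rounded up to a whole number of bits = 1455

1455 bits


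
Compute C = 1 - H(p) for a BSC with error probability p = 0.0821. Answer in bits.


H(p) = -p*log2(p) - (1-p)*log2(1-p) = -0.0821*log2(0.0821) - 0.9179*log2(0.9179) = 0.296092 + 0.113444 = 0.4095. C = 1 - H(p) = 1 - 0.4095 = 0.5905

0.5905 bits


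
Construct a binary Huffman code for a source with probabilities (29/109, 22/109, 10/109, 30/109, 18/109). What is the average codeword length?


Huffman construction (repeatedly merge the two least-probable nodes; each merge adds 1 bit to every symbol beneath it): 10/109 + 18/109 = 28/109; 22/109 + 28/109 = 50/109; 29/109 + 30/109 = 59/109; 50/109 + 59/109 = 1. Resulting codeword lengths (in the order the probabilities were given): (2, 2, 3, 2, 3). L_avg = sum(p_i * l_i) = 29/109*2 + 22/109*2 + 10/109*3 + 30/109*2 + 18/109*3 = 246/109 = 2.2569

2.2569 bits


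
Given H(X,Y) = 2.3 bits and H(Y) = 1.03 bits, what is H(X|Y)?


H(X|Y) = H(X,Y) - H(Y) = 2.3 - 1.03 = 1.27

1.27 bits


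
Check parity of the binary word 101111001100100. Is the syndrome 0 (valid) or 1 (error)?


Syndrome = XOR of all bits = 1 XOR 0 XOR 1 XOR 1 XOR 1 XOR 1 XOR 0 XOR 0 XOR 1 XOR 1 XOR 0 XOR 0 XOR 1 XOR 0 XOR 0 = 0

0


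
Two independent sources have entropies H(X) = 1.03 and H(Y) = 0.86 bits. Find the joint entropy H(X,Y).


For independent variables, H(X,Y) = H(X) + H(Y) = 1.03 + 0.86 = 1.89

1.89 bits


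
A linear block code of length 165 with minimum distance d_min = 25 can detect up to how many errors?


Detection capability = d_min - 1 = 25 - 1 = 24

24 errors


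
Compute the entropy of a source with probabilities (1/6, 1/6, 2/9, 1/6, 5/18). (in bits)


H = -sum(p_i * log2(p_i)). Terms: -(1/6)*log2(1/6) = 0.430827; -(1/6)*log2(1/6) = 0.430827; -(2/9)*log2(2/9) = 0.482206; -(1/6)*log2(1/6) = 0.430827; -(5/18)*log2(5/18) = 0.513332. H = 0.430827 + 0.430827 + 0.482206 + 0.430827 + 0.513332 = 2.288

2.288 bits
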